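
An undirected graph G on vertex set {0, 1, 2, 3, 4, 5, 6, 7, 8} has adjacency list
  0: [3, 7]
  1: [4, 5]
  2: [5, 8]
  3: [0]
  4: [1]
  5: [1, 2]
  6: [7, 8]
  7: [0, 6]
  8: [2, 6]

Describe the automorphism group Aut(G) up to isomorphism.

the cyclic group of order 2

The degree sequence is [2, 2, 2, 1, 1, 2, 2, 2, 2]; the two degree-1 vertices 3 and 4 are the ends of a path, so G = P_9. A path has exactly one nontrivial symmetry — reversal — giving Aut(G) of order 2.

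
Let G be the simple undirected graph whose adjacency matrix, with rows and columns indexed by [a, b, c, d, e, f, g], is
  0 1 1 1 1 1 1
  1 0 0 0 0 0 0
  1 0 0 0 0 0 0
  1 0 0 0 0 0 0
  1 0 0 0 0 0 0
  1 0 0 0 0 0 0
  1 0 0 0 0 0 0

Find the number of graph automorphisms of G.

720

Vertex a has degree 6 and every other vertex has degree 1, so G is the star K_{1,6} with centre a. Any automorphism fixes the centre and permutes the 6 leaves freely, so Aut(G) ≅ S_6 of order 6! = 720.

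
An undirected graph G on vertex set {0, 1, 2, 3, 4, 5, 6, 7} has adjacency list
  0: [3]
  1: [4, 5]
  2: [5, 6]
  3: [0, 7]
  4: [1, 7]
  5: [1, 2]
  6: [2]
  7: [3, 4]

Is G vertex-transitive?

Automorphisms preserve degree, but G has vertices of degree 1 and vertices of degree 2; no automorphism maps one to the other, so G is not vertex-transitive.

No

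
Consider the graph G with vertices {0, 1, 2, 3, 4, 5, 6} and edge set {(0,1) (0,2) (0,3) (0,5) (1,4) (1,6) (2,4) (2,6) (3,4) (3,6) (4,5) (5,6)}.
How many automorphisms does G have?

The vertices split by degree into {0, 4, 6} (degree 4) and {1, 2, 3, 5} (degree 3); every edge runs between the two parts, so G is the complete bipartite graph K_{3,4}. The parts have unequal sizes, so no automorphism swaps them; each part is permuted independently, giving S_3 × S_4 of order 3!·4! = 144.

144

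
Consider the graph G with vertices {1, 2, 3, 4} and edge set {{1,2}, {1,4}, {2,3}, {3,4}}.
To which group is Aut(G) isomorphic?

G is 2-regular and bipartite with parts {2, 4} and {1, 3} (each part is independent and every cross-pair is an edge), so G = K_{2,2}. Each part can be permuted independently (S_2 × S_2) and the two equal-size parts can also be swapped, giving (S_2 × S_2) ⋊ Z_2 of order 2·(2!)² = 8.

S_2 ≀ Z_2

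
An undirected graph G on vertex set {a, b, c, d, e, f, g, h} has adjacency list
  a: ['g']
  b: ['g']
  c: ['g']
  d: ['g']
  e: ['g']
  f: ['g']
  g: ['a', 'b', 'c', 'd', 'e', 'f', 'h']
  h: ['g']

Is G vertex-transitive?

Vertex g is the only vertex of degree 7, so every automorphism fixes it; G is not vertex-transitive.

No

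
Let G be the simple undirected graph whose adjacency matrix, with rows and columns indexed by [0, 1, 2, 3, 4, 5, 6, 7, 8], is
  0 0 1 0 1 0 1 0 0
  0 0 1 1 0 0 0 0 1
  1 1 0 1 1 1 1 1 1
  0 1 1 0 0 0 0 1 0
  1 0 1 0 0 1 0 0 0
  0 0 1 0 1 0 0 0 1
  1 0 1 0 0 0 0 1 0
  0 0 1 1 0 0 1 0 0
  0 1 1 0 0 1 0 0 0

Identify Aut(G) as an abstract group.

Vertex 2 is the unique vertex of degree 8; the remaining 8 vertices each have degree 3 and induce a cycle, so G is the wheel on 9 vertices with hub 2. Every automorphism fixes the hub and acts on the rim 8-cycle, so Aut(G) ≅ Aut(C_8) = D_8 of order 16.

the dihedral group of order 16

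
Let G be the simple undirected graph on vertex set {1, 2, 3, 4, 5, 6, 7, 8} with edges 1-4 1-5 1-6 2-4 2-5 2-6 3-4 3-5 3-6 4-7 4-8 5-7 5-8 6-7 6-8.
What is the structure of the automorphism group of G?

The vertices split by degree into {4, 5, 6} (degree 5) and {1, 2, 3, 7, 8} (degree 3); every edge runs between the two parts, so G is the complete bipartite graph K_{3,5}. The parts have unequal sizes, so no automorphism swaps them; each part is permuted independently, giving S_5 × S_3 of order 5!·3! = 720.

S_5 × S_3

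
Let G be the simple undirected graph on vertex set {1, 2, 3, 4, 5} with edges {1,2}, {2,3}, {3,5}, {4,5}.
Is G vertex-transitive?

No

Automorphisms preserve degree, but G has vertices of degree 1 and vertices of degree 2; no automorphism maps one to the other, so G is not vertex-transitive.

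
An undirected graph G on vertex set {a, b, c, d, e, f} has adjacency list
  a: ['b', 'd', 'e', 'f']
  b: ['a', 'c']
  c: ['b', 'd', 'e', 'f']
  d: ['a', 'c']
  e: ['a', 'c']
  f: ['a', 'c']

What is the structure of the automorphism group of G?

The vertices split by degree into {a, c} (degree 4) and {b, d, e, f} (degree 2); every edge runs between the two parts, so G is the complete bipartite graph K_{2,4}. The parts have unequal sizes, so no automorphism swaps them; each part is permuted independently, giving S_4 × S_2 of order 4!·2! = 48.

S_4 × S_2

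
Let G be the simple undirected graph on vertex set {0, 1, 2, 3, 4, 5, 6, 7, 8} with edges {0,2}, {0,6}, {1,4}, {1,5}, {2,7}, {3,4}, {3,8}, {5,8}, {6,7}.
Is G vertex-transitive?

G has two connected components, {1, 3, 4, 5, 8} and {0, 2, 6, 7}; each is 2-regular, so G = C_5 ⊔ C_4. The orbit of 0 under Aut(G) is {0, 2, 6, 7}, which does not contain 1, so G is not vertex-transitive.

No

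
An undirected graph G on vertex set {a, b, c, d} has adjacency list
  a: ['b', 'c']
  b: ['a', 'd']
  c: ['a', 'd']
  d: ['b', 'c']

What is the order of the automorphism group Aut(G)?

Every vertex has degree 2 and the graph is connected, so G is the 4-cycle C_4. The automorphisms of the 4-cycle are exactly the symmetries of a regular 4-gon: the dihedral group D_4, |D_4| = 8.

8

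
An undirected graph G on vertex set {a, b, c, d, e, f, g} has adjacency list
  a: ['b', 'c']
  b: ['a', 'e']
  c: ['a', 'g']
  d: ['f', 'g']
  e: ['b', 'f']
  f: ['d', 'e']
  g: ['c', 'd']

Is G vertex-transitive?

Yes

G is 2-regular and connected on 7 vertices, i.e. the cycle C_7. The automorphisms of the 7-cycle are exactly the symmetries of a regular 7-gon: the dihedral group D_7, |D_7| = 14. Under this action every vertex can be carried to every other, so G is vertex-transitive.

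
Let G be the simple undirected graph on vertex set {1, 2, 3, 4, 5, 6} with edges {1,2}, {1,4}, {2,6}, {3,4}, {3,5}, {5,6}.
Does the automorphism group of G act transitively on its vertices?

Yes

Every vertex has degree 2 and the graph is connected, so G is the 6-cycle C_6. C_6 has 6 rotations and 6 reflections, so Aut(C_6) ≅ D_6 of order 12. This group acts transitively on the 6 vertices.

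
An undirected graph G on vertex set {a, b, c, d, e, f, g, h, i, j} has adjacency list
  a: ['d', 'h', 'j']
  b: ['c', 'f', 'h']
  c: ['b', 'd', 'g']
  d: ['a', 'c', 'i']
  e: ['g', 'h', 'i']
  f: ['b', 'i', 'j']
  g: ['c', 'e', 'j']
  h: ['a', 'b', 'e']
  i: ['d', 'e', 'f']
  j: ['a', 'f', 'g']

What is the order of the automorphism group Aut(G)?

120

G is 3-regular on 10 vertices with no triangles and no 4-cycles (girth 5): this is the Petersen graph. It is a classical fact that the Petersen graph has automorphism group S_5 (order 120), arising from its description as the Kneser graph K(5,2).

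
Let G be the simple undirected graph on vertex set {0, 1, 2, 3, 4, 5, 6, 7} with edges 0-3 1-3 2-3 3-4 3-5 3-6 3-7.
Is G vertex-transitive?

No

Vertex 3 is the only vertex of degree 7, so every automorphism fixes it; G is not vertex-transitive.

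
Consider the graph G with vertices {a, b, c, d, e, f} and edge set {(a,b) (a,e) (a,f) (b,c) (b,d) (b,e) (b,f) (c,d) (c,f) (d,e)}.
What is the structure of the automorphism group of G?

Vertex b is the unique vertex of degree 5; the remaining 5 vertices each have degree 3 and induce a cycle, so G is the wheel on 6 vertices with hub b. With the hub fixed, the remaining symmetry is that of the rim cycle C_5, giving the dihedral group D_5.

D_5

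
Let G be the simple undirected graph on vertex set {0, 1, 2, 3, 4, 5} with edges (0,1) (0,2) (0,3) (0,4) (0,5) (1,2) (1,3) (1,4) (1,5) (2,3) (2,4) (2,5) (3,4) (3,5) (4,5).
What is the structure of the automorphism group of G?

S_6

Every vertex has degree 5, so G is the complete graph K_6. Every bijection on the vertex set is an automorphism of K_6; hence Aut(K_6) ≅ S_6, order 720.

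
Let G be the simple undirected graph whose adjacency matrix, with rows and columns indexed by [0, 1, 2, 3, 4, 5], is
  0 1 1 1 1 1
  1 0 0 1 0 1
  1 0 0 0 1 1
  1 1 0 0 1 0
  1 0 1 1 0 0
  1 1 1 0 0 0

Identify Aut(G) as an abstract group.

Vertex 0 is the unique vertex of degree 5; the remaining 5 vertices each have degree 3 and induce a cycle, so G is the wheel on 6 vertices with hub 0. Every automorphism fixes the hub and acts on the rim 5-cycle, so Aut(G) ≅ Aut(C_5) = D_5 of order 10.

D_5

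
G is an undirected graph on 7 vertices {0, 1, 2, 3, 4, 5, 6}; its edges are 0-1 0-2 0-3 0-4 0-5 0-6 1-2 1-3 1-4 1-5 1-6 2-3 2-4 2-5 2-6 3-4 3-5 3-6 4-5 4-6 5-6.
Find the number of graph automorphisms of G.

5040

Every vertex has degree 6, so G is the complete graph K_7. Every bijection on the vertex set is an automorphism of K_7; hence Aut(K_7) ≅ S_7, order 5040.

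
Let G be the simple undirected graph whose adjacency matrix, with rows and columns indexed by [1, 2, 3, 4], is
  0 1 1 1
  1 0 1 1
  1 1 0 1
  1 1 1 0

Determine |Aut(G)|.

24

Every vertex has degree 3, so G is the complete graph K_4. Any permutation of the 4 vertices preserves K_4, so Aut(K_4) = S_4 of order 4! = 24.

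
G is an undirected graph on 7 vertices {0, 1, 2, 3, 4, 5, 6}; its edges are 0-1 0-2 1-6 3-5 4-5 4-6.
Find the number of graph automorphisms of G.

2

The degree sequence is [2, 2, 1, 1, 2, 2, 2]; the two degree-1 vertices 2 and 3 are the ends of a path, so G = P_7. A path has exactly one nontrivial symmetry — reversal — giving Aut(G) of order 2.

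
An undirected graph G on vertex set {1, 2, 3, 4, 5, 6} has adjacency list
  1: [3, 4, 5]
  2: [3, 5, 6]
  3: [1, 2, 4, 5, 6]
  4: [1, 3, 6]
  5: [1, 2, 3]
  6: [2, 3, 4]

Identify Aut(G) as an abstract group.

the dihedral group of order 10

Vertex 3 is the unique vertex of degree 5; the remaining 5 vertices each have degree 3 and induce a cycle, so G is the wheel on 6 vertices with hub 3. Every automorphism fixes the hub and acts on the rim 5-cycle, so Aut(G) ≅ Aut(C_5) = D_5 of order 10.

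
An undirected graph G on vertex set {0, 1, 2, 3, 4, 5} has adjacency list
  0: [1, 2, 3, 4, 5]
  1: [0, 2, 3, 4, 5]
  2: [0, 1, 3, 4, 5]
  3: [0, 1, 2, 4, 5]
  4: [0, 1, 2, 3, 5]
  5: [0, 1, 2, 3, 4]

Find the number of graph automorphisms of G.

Every vertex has degree 5, so G is the complete graph K_6. Any permutation of the 6 vertices preserves K_6, so Aut(K_6) = S_6 of order 6! = 720.

720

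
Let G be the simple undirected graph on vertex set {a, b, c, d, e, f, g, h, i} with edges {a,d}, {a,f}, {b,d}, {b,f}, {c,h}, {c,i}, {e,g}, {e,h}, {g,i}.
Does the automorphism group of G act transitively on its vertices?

G has two connected components, {c, e, g, h, i} and {a, b, d, f}; each is 2-regular, so G = C_5 ⊔ C_4. The orbit of a under Aut(G) is {a, b, d, f}, which does not contain c, so G is not vertex-transitive.

No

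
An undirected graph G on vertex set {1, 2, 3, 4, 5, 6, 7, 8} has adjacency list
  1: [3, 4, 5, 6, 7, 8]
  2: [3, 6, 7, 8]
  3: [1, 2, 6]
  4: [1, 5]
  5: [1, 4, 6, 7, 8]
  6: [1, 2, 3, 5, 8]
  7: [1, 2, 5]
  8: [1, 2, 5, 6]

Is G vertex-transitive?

Vertex 1 is the only vertex of degree 6, so every automorphism fixes it; G is not vertex-transitive.

No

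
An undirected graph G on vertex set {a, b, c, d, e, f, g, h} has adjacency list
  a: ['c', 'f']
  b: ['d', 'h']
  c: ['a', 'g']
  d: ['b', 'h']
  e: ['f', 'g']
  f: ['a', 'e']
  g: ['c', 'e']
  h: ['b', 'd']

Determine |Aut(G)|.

60

G has two connected components, {a, c, e, f, g} and {b, d, h}; each is 2-regular, so G = C_5 ⊔ C_3. The components are non-isomorphic (different sizes), so Aut(G) = Aut(C_5) × Aut(C_3) = D_5 × D_3 of order 10·6 = 60.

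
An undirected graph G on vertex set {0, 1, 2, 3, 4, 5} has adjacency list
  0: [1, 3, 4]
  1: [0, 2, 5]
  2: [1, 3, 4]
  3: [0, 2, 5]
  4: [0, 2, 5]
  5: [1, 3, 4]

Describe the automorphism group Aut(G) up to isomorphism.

G is 3-regular and bipartite with parts {0, 2, 5} and {1, 3, 4} (each part is independent and every cross-pair is an edge), so G = K_{3,3}. Each part can be permuted independently (S_3 × S_3) and the two equal-size parts can also be swapped, giving (S_3 × S_3) ⋊ Z_2 of order 2·(3!)² = 72.

(S_3 × S_3) ⋊ Z_2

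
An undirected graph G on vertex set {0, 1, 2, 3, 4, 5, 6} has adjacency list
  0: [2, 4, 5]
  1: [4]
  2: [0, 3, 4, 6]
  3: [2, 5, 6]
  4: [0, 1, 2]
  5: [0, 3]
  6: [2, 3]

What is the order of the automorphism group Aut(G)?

1

Degrees alone do not determine every vertex (e.g. 0 and 3 both have degree 3), but their neighbour-degree multisets differ: N(0) has degrees [2, 3, 4] while N(3) has degrees [2, 2, 4]. Repeating this refinement separates all vertices, so the only automorphism is the identity.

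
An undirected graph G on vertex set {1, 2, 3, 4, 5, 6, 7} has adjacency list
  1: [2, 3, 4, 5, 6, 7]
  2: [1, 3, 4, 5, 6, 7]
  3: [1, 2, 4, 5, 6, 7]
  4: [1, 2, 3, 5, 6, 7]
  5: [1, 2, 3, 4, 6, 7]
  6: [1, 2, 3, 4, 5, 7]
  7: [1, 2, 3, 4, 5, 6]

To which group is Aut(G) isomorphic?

S_7

Every vertex has degree 6, so G is the complete graph K_7. Any permutation of the 7 vertices preserves K_7, so Aut(K_7) = S_7 of order 7! = 5040.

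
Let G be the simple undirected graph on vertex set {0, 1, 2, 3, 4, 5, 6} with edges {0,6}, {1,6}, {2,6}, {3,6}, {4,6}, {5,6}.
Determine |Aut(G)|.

720

Vertex 6 has degree 6 and every other vertex has degree 1, so G is the star K_{1,6} with centre 6. The 6 leaves are pairwise interchangeable while the centre is fixed, giving Aut(G) = S_6.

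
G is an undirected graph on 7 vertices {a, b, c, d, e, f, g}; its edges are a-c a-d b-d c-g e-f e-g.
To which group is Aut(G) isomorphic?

The degree sequence is [2, 1, 2, 2, 2, 1, 2]; the two degree-1 vertices b and f are the ends of a path, so G = P_7. The only nontrivial automorphism of a path is the end-to-end reflection, so Aut(G) ≅ Z_2.

the cyclic group of order 2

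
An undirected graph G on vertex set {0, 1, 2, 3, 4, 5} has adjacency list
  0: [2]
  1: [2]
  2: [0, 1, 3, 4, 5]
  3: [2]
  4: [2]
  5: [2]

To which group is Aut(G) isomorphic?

Vertex 2 has degree 5 and every other vertex has degree 1, so G is the star K_{1,5} with centre 2. The 5 leaves are pairwise interchangeable while the centre is fixed, giving Aut(G) = S_5.

S_5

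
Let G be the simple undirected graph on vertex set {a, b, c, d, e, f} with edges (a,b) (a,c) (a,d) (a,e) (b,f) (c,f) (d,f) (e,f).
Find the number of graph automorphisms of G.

48

The vertices split by degree into {a, f} (degree 4) and {b, c, d, e} (degree 2); every edge runs between the two parts, so G is the complete bipartite graph K_{2,4}. The parts have unequal sizes, so no automorphism swaps them; each part is permuted independently, giving S_4 × S_2 of order 4!·2! = 48.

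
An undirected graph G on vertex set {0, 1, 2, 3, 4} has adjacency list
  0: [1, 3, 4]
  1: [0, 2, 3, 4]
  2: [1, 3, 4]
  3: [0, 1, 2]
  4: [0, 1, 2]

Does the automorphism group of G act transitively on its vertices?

No

Vertex 1 is the only vertex of degree 4, so every automorphism fixes it; G is not vertex-transitive.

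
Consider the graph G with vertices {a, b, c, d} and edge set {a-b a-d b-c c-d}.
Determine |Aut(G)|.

G is 2-regular and bipartite on 2^2 = 4 vertices with girth 4; it is the hypercube graph Q_2. The symmetry group of the 2-cube is the hyperoctahedral group B_2 = Z_2 ≀ S_2, of order 2^2·2! = 8.

8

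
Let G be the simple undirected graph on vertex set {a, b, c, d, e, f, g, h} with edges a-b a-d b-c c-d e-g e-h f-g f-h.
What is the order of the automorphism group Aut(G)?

G has two connected components, {a, b, c, d} and {e, f, g, h}; each is 2-regular, so G = C_4 ⊔ C_4. Aut of a disjoint union of two copies of C_4 is the wreath product D_4 ≀ Z_2, of order 2·8² = 128.

128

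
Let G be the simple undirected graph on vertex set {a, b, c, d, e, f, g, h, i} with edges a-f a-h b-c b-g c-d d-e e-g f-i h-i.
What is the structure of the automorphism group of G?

D_4 × D_5

G has two connected components, {b, c, d, e, g} and {a, f, h, i}; each is 2-regular, so G = C_5 ⊔ C_4. No automorphism exchanges components of different sizes, hence Aut(G) is the direct product D_4 × D_5, order 80.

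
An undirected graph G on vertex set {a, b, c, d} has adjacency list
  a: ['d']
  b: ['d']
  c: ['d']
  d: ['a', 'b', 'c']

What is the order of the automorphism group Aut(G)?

Vertex d has degree 3 and every other vertex has degree 1, so G is the star K_{1,3} with centre d. The 3 leaves are pairwise interchangeable while the centre is fixed, giving Aut(G) = S_3.

6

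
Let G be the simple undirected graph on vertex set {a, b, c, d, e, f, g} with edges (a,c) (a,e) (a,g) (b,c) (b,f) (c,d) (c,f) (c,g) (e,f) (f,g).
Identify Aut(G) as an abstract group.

Degrees alone do not determine every vertex (e.g. a and g both have degree 3), but their neighbour-degree multisets differ: N(a) has degrees [2, 3, 5] while N(g) has degrees [3, 4, 5]. Repeating this refinement separates all vertices, so the only automorphism is the identity.

1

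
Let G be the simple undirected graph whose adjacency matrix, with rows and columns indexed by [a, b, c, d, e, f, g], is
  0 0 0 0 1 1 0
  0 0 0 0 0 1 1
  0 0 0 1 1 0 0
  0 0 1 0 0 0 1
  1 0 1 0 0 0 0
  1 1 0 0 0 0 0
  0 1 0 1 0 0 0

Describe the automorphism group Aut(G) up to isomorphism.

G is 2-regular and connected on 7 vertices, i.e. the cycle C_7. The automorphisms of the 7-cycle are exactly the symmetries of a regular 7-gon: the dihedral group D_7, |D_7| = 14.

D_7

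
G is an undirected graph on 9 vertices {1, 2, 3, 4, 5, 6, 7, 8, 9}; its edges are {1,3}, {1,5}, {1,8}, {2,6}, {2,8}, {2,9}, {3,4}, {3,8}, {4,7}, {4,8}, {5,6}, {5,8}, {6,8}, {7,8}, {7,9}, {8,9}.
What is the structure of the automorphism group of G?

Vertex 8 is the unique vertex of degree 8; the remaining 8 vertices each have degree 3 and induce a cycle, so G is the wheel on 9 vertices with hub 8. With the hub fixed, the remaining symmetry is that of the rim cycle C_8, giving the dihedral group D_8.

the dihedral group of order 16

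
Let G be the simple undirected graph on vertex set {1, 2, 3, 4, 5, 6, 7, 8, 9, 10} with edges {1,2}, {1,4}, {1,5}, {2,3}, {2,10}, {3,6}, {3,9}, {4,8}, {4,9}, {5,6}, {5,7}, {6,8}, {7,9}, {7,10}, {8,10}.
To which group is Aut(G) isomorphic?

G is 3-regular on 10 vertices with no triangles and no 4-cycles (girth 5): this is the Petersen graph. Viewing the Petersen graph as the Kneser graph K(5,2) — vertices are 2-subsets of {1,…,5}, edges join disjoint pairs — its automorphisms are exactly the permutations of the 5-element set, so Aut ≅ S_5 of order 120.

the symmetric group S_5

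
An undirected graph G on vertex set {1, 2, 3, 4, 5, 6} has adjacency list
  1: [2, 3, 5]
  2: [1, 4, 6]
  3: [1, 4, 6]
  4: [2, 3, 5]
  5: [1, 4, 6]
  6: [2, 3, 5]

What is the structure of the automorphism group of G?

G is 3-regular and bipartite with parts {1, 4, 6} and {2, 3, 5} (each part is independent and every cross-pair is an edge), so G = K_{3,3}. Each part can be permuted independently (S_3 × S_3) and the two equal-size parts can also be swapped, giving (S_3 × S_3) ⋊ Z_2 of order 2·(3!)² = 72.

S_3 ≀ Z_2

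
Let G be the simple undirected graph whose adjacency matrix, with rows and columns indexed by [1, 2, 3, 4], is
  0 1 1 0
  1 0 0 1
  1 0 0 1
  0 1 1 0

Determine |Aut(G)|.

8

G is 2-regular and bipartite on 2^2 = 4 vertices with girth 4; it is the hypercube graph Q_2. Aut(Q_2) consists of the signed permutations of the 2 coordinate axes: 2! permutations times 2^2 sign flips, so |Aut| = 2^2·2! = 8.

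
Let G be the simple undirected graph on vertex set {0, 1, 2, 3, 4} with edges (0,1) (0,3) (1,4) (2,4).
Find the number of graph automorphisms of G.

The degree sequence is [2, 2, 1, 1, 2]; the two degree-1 vertices 2 and 3 are the ends of a path, so G = P_5. The only nontrivial automorphism of a path is the end-to-end reflection, so Aut(G) ≅ Z_2.

2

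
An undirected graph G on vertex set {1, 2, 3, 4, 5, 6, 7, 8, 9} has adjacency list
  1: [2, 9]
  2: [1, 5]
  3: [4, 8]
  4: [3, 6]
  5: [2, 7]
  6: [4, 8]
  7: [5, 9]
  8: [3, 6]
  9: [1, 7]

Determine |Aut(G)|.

G has two connected components, {1, 2, 5, 7, 9} and {3, 4, 6, 8}; each is 2-regular, so G = C_5 ⊔ C_4. No automorphism exchanges components of different sizes, hence Aut(G) is the direct product D_4 × D_5, order 80.

80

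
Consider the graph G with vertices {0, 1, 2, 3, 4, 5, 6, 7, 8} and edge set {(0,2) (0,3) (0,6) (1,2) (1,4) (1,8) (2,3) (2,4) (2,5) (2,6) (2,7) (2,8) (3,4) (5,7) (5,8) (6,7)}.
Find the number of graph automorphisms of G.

16

Vertex 2 is the unique vertex of degree 8; the remaining 8 vertices each have degree 3 and induce a cycle, so G is the wheel on 9 vertices with hub 2. With the hub fixed, the remaining symmetry is that of the rim cycle C_8, giving the dihedral group D_8.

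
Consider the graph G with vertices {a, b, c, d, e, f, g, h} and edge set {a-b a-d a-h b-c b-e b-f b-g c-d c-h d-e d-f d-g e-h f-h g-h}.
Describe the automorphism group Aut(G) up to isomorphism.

S_3 × S_5

The vertices split by degree into {b, d, h} (degree 5) and {a, c, e, f, g} (degree 3); every edge runs between the two parts, so G is the complete bipartite graph K_{3,5}. Automorphisms preserve the bipartition setwise (since the parts differ in size) and act as S_3 × S_5 within it; |Aut| = 720.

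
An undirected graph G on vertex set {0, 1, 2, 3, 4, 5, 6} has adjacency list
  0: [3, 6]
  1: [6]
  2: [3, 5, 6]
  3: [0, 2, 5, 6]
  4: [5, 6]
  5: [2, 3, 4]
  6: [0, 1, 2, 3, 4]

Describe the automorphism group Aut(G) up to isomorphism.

the trivial group

Degrees alone do not determine every vertex (e.g. 0 and 4 both have degree 2), but their neighbour-degree multisets differ: N(0) has degrees [4, 5] while N(4) has degrees [3, 5]. Repeating this refinement separates all vertices, so the only automorphism is the identity.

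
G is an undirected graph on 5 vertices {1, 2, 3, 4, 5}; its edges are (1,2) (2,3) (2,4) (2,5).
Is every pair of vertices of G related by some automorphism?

Vertex 2 is the only vertex of degree 4, so every automorphism fixes it; G is not vertex-transitive.

No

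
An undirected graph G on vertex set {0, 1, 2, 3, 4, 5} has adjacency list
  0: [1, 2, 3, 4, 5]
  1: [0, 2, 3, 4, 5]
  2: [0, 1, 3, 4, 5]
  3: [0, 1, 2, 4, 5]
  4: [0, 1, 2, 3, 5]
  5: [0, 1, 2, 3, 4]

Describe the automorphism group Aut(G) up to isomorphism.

All 6 vertices are pairwise adjacent: G = K_6. Every bijection on the vertex set is an automorphism of K_6; hence Aut(K_6) ≅ S_6, order 720.

S_6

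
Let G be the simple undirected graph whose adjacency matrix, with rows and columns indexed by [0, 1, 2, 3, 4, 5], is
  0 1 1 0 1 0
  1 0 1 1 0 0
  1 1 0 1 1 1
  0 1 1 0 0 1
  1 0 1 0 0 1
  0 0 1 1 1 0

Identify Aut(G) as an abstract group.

Vertex 2 is the unique vertex of degree 5; the remaining 5 vertices each have degree 3 and induce a cycle, so G is the wheel on 6 vertices with hub 2. With the hub fixed, the remaining symmetry is that of the rim cycle C_5, giving the dihedral group D_5.

the dihedral group of order 10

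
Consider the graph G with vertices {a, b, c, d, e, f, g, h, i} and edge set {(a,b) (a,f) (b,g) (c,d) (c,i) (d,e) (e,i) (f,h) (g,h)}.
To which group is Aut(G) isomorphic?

D_4 × D_5

G has two connected components, {a, b, f, g, h} and {c, d, e, i}; each is 2-regular, so G = C_5 ⊔ C_4. No automorphism exchanges components of different sizes, hence Aut(G) is the direct product D_4 × D_5, order 80.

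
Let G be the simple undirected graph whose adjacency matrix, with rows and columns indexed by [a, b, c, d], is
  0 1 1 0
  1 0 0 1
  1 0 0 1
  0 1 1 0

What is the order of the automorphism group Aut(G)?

Every vertex has degree 2 and the graph is connected, so G is the 4-cycle C_4. C_4 has 4 rotations and 4 reflections, so Aut(C_4) ≅ D_4 of order 8.

8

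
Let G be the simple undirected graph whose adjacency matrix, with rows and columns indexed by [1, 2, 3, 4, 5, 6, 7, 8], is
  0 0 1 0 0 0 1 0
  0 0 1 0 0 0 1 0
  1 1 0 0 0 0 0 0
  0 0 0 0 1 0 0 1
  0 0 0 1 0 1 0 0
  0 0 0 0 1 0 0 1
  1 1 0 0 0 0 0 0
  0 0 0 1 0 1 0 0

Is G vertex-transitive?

Yes

G has two connected components, {4, 5, 6, 8} and {1, 2, 3, 7}; each is 2-regular, so G = C_4 ⊔ C_4. Aut of a disjoint union of two copies of C_4 is the wreath product D_4 ≀ Z_2, of order 2·8² = 128. Under this action every vertex can be carried to every other, so G is vertex-transitive.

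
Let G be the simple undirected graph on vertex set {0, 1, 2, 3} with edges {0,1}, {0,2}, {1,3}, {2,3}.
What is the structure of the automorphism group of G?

S_2 ≀ Z_2

G is 2-regular and bipartite with parts {1, 2} and {0, 3} (each part is independent and every cross-pair is an edge), so G = K_{2,2}. Each part can be permuted independently (S_2 × S_2) and the two equal-size parts can also be swapped, giving (S_2 × S_2) ⋊ Z_2 of order 2·(2!)² = 8.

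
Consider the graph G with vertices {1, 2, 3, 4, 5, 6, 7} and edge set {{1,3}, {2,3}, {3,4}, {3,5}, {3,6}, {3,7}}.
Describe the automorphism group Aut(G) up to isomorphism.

S_6

Vertex 3 has degree 6 and every other vertex has degree 1, so G is the star K_{1,6} with centre 3. The 6 leaves are pairwise interchangeable while the centre is fixed, giving Aut(G) = S_6.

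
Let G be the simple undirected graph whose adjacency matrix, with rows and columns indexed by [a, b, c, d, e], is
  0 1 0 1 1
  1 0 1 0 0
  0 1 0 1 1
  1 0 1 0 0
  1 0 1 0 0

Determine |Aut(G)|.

The vertices split by degree into {a, c} (degree 3) and {b, d, e} (degree 2); every edge runs between the two parts, so G is the complete bipartite graph K_{2,3}. The parts have unequal sizes, so no automorphism swaps them; each part is permuted independently, giving S_3 × S_2 of order 3!·2! = 12.

12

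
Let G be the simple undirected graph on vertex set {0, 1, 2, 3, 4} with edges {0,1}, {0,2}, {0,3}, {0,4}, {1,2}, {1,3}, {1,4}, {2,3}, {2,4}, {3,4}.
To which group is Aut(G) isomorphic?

All 5 vertices are pairwise adjacent: G = K_5. Every bijection on the vertex set is an automorphism of K_5; hence Aut(K_5) ≅ S_5, order 120.

the symmetric group on 5 letters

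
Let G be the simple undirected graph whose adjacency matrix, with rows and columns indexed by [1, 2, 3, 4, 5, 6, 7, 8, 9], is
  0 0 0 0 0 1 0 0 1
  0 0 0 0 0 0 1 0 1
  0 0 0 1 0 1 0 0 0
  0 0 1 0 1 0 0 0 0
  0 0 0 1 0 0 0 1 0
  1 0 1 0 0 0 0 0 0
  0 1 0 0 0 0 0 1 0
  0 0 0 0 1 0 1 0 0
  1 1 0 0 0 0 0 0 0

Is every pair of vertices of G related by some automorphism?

G is 2-regular and connected on 9 vertices, i.e. the cycle C_9. The automorphisms of the 9-cycle are exactly the symmetries of a regular 9-gon: the dihedral group D_9, |D_9| = 18. This group acts transitively on the 9 vertices.

Yes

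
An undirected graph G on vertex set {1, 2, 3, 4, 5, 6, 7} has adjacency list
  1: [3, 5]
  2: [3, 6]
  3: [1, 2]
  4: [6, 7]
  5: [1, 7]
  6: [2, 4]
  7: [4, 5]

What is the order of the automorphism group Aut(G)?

G is 2-regular and connected on 7 vertices, i.e. the cycle C_7. The automorphisms of the 7-cycle are exactly the symmetries of a regular 7-gon: the dihedral group D_7, |D_7| = 14.

14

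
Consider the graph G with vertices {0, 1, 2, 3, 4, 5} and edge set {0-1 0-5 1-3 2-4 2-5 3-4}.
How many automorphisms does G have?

12

G is 2-regular and connected on 6 vertices, i.e. the cycle C_6. C_6 has 6 rotations and 6 reflections, so Aut(C_6) ≅ D_6 of order 12.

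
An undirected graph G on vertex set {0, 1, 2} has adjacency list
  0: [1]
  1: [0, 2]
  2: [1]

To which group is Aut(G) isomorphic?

The degree sequence is [1, 2, 1]; the two degree-1 vertices 0 and 2 are the ends of a path, so G = P_3. The only nontrivial automorphism of a path is the end-to-end reflection, so Aut(G) ≅ Z_2.

the cyclic group of order 2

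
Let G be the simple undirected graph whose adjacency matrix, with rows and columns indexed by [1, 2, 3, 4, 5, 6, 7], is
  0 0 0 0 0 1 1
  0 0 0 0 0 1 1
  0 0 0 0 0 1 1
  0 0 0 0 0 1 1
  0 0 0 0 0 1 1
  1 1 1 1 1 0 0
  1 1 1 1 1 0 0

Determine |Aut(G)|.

240

The vertices split by degree into {6, 7} (degree 5) and {1, 2, 3, 4, 5} (degree 2); every edge runs between the two parts, so G is the complete bipartite graph K_{2,5}. The parts have unequal sizes, so no automorphism swaps them; each part is permuted independently, giving S_5 × S_2 of order 5!·2! = 240.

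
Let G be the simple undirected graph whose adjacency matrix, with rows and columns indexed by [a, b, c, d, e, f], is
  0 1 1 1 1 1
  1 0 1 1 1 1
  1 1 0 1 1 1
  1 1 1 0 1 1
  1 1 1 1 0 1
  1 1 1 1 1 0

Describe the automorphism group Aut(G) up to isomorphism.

Every vertex has degree 5, so G is the complete graph K_6. Any permutation of the 6 vertices preserves K_6, so Aut(K_6) = S_6 of order 6! = 720.

the symmetric group on 6 letters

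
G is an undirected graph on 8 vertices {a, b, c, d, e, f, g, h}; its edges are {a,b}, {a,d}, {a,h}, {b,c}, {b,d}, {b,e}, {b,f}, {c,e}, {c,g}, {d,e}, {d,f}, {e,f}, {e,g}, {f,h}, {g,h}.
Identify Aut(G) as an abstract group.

The degree sequence is [3, 5, 3, 4, 5, 4, 3, 3]. Checking the degree-preserving permutations of the vertex set shows that none except the identity preserves every edge, so Aut(G) is trivial.

{e}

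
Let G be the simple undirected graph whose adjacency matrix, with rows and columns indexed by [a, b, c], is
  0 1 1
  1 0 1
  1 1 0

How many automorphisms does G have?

6

All 3 vertices are pairwise adjacent: G = K_3. Any permutation of the 3 vertices preserves K_3, so Aut(K_3) = S_3 of order 3! = 6.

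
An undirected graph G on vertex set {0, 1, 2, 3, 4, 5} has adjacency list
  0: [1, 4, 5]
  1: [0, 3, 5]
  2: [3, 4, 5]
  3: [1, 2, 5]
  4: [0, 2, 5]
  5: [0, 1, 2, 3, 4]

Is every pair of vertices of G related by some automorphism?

Vertex 5 is the only vertex of degree 5, so every automorphism fixes it; G is not vertex-transitive.

No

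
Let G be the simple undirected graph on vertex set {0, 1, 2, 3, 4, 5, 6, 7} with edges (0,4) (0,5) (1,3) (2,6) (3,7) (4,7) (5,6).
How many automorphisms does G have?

The degree sequence is [2, 1, 1, 2, 2, 2, 2, 2]; the two degree-1 vertices 1 and 2 are the ends of a path, so G = P_8. The only nontrivial automorphism of a path is the end-to-end reflection, so Aut(G) ≅ Z_2.

2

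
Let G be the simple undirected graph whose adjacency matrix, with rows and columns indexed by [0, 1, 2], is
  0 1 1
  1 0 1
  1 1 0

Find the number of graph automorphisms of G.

Every vertex has degree 2, so G is the complete graph K_3. Every bijection on the vertex set is an automorphism of K_3; hence Aut(K_3) ≅ S_3, order 6.

6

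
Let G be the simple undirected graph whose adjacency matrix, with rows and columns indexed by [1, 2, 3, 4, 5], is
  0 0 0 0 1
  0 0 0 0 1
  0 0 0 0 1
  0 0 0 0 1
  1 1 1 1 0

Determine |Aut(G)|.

24

Vertex 5 has degree 4 and every other vertex has degree 1, so G is the star K_{1,4} with centre 5. Any automorphism fixes the centre and permutes the 4 leaves freely, so Aut(G) ≅ S_4 of order 4! = 24.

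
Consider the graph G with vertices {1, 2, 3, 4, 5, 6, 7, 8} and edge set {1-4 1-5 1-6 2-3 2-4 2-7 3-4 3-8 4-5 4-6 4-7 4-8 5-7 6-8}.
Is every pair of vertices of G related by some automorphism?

Vertex 4 is the only vertex of degree 7, so every automorphism fixes it; G is not vertex-transitive.

No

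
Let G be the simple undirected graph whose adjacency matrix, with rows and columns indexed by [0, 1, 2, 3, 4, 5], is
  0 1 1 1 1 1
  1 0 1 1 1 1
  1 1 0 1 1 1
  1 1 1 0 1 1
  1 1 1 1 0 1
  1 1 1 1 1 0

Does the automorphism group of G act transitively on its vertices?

Yes

All 6 vertices are pairwise adjacent: G = K_6. Any permutation of the 6 vertices preserves K_6, so Aut(K_6) = S_6 of order 6! = 720. This group acts transitively on the 6 vertices.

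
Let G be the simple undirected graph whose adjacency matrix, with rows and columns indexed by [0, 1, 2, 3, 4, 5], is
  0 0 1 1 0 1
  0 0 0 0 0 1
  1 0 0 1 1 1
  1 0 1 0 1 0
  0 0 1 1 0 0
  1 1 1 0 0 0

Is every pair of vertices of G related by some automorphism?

No

Vertex 1 is the only vertex of degree 1, so every automorphism fixes it; G is not vertex-transitive.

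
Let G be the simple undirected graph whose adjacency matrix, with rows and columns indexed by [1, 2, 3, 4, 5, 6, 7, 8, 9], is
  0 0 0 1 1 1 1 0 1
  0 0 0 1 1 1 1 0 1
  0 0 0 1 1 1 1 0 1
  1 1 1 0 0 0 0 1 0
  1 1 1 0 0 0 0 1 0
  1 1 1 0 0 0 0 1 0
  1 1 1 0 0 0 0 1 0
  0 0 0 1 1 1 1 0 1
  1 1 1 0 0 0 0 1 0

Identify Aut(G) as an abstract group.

S_4 × S_5

The vertices split by degree into {1, 2, 3, 8} (degree 5) and {4, 5, 6, 7, 9} (degree 4); every edge runs between the two parts, so G is the complete bipartite graph K_{4,5}. Automorphisms preserve the bipartition setwise (since the parts differ in size) and act as S_4 × S_5 within it; |Aut| = 2880.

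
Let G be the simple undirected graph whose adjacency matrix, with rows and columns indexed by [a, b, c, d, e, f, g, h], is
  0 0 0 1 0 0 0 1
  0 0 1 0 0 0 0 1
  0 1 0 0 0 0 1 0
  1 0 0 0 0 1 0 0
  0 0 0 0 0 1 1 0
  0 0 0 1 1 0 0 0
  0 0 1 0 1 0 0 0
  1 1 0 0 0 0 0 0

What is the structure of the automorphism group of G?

G is 2-regular and connected on 8 vertices, i.e. the cycle C_8. C_8 has 8 rotations and 8 reflections, so Aut(C_8) ≅ D_8 of order 16.

the dihedral group of order 16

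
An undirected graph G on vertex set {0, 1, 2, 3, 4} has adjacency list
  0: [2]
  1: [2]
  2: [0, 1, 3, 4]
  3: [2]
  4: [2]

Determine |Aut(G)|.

24

Vertex 2 has degree 4 and every other vertex has degree 1, so G is the star K_{1,4} with centre 2. Any automorphism fixes the centre and permutes the 4 leaves freely, so Aut(G) ≅ S_4 of order 4! = 24.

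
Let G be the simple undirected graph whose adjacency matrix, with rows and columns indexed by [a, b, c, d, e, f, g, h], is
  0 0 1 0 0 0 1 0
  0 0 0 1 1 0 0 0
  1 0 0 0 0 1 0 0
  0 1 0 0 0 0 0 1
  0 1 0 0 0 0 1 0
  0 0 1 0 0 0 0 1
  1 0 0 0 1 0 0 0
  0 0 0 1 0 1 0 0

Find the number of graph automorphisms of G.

16

G is 2-regular and connected on 8 vertices, i.e. the cycle C_8. The automorphisms of the 8-cycle are exactly the symmetries of a regular 8-gon: the dihedral group D_8, |D_8| = 16.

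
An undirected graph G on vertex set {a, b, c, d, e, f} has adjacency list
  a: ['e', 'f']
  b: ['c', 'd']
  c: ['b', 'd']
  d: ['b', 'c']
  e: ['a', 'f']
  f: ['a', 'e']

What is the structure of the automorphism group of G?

(D_3 × D_3) ⋊ Z_2

G has two connected components, {a, e, f} and {b, c, d}; each is 2-regular, so G = C_3 ⊔ C_3. With two isomorphic components, Aut(G) = Aut(C_3) ≀ S_2 = (D_3 × D_3) ⋊ Z_2: permute each cycle by D_3, then optionally swap the two cycles. Order 2·(2·3)² = 72.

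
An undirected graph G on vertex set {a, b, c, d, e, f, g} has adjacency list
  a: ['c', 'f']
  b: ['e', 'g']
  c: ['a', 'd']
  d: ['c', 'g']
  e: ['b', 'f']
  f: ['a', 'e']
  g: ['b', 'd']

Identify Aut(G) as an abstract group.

G is 2-regular and connected on 7 vertices, i.e. the cycle C_7. C_7 has 7 rotations and 7 reflections, so Aut(C_7) ≅ D_7 of order 14.

the dihedral group of order 14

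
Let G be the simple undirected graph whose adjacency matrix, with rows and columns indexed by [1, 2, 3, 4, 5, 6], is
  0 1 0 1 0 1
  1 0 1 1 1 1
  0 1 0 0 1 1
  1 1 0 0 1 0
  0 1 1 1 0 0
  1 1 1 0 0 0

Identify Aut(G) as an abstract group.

Vertex 2 is the unique vertex of degree 5; the remaining 5 vertices each have degree 3 and induce a cycle, so G is the wheel on 6 vertices with hub 2. Every automorphism fixes the hub and acts on the rim 5-cycle, so Aut(G) ≅ Aut(C_5) = D_5 of order 10.

the dihedral group of order 10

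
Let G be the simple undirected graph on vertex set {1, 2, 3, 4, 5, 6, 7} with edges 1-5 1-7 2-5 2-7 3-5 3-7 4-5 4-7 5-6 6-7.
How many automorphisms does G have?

240

The vertices split by degree into {5, 7} (degree 5) and {1, 2, 3, 4, 6} (degree 2); every edge runs between the two parts, so G is the complete bipartite graph K_{2,5}. The parts have unequal sizes, so no automorphism swaps them; each part is permuted independently, giving S_5 × S_2 of order 5!·2! = 240.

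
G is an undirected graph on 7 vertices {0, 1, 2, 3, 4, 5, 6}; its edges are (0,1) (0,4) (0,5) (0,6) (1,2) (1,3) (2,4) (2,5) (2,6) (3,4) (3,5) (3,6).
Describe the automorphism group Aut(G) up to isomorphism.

S_3 × S_4

The vertices split by degree into {0, 2, 3} (degree 4) and {1, 4, 5, 6} (degree 3); every edge runs between the two parts, so G is the complete bipartite graph K_{3,4}. Automorphisms preserve the bipartition setwise (since the parts differ in size) and act as S_3 × S_4 within it; |Aut| = 144.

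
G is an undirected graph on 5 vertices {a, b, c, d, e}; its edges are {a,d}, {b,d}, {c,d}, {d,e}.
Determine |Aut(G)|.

24

Vertex d has degree 4 and every other vertex has degree 1, so G is the star K_{1,4} with centre d. The 4 leaves are pairwise interchangeable while the centre is fixed, giving Aut(G) = S_4.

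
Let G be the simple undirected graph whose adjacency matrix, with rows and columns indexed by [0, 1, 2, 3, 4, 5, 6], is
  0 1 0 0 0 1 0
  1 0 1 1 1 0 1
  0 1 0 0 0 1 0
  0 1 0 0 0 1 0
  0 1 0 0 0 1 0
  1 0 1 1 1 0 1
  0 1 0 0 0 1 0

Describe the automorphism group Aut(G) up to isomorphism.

The vertices split by degree into {1, 5} (degree 5) and {0, 2, 3, 4, 6} (degree 2); every edge runs between the two parts, so G is the complete bipartite graph K_{2,5}. The parts have unequal sizes, so no automorphism swaps them; each part is permuted independently, giving S_5 × S_2 of order 5!·2! = 240.

S_5 × S_2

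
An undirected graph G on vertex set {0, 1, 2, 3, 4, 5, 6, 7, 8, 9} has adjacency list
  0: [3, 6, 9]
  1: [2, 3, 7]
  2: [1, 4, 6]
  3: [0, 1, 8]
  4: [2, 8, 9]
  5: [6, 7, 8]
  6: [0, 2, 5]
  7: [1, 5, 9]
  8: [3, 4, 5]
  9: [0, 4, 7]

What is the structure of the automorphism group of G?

the symmetric group S_5

G is 3-regular on 10 vertices with no triangles and no 4-cycles (girth 5): this is the Petersen graph. Viewing the Petersen graph as the Kneser graph K(5,2) — vertices are 2-subsets of {1,…,5}, edges join disjoint pairs — its automorphisms are exactly the permutations of the 5-element set, so Aut ≅ S_5 of order 120.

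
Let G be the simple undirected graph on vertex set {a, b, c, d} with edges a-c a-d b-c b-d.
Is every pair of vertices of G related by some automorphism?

Yes

G is 2-regular and connected on 4 vertices, i.e. the cycle C_4. The automorphisms of the 4-cycle are exactly the symmetries of a regular 4-gon: the dihedral group D_4, |D_4| = 8. This group acts transitively on the 4 vertices.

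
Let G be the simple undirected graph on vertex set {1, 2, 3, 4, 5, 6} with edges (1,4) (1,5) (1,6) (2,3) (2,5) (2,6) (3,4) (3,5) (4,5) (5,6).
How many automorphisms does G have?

10

Vertex 5 is the unique vertex of degree 5; the remaining 5 vertices each have degree 3 and induce a cycle, so G is the wheel on 6 vertices with hub 5. Every automorphism fixes the hub and acts on the rim 5-cycle, so Aut(G) ≅ Aut(C_5) = D_5 of order 10.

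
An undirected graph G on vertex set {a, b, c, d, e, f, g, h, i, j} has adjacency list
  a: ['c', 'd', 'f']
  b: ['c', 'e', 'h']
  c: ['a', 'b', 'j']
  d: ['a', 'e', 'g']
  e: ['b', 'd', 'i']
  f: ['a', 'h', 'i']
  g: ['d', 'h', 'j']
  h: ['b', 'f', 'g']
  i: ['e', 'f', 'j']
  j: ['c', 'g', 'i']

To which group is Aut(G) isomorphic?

the symmetric group S_5

G is 3-regular on 10 vertices with no triangles and no 4-cycles (girth 5): this is the Petersen graph. It is a classical fact that the Petersen graph has automorphism group S_5 (order 120), arising from its description as the Kneser graph K(5,2).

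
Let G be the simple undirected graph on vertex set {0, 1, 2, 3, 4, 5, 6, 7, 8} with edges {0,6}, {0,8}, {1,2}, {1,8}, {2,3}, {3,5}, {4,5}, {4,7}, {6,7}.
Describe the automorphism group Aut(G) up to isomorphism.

Every vertex has degree 2 and the graph is connected, so G is the 9-cycle C_9. C_9 has 9 rotations and 9 reflections, so Aut(C_9) ≅ D_9 of order 18.

D_9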